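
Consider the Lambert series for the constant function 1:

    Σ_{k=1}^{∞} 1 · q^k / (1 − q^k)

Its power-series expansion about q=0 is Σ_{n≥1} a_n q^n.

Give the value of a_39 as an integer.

a_39 = 4

d|39:{1,3,13,39}  Σf=1+1+1+1=4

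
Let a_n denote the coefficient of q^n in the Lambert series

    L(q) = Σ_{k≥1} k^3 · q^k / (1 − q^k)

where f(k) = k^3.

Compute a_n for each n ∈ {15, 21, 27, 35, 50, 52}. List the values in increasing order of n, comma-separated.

q^15  k|15↦f(k): 1:1 3:27 5:125 15:3375  a_15=3528
d|21:{1,3,7,21}  Σf=1+27+343+9261=9632
[q^27] f(1)=1,f(3)=27,f(9)=729,f(27)=19683 ⇒ 20440
n=35: 1·35 5·7 7·5 35·1  f→[1+125+343+42875]=43344
q^50  k|50↦f(k): 50:125000 25:15625 10:1000 5:125 2:8 1:1  a_50=141759
[q^52] f(52)=140608,f(26)=17576,f(13)=2197,f(4)=64,f(2)=8,f(1)=1 ⇒ 160454

3528, 9632, 20440, 43344, 141759, 160454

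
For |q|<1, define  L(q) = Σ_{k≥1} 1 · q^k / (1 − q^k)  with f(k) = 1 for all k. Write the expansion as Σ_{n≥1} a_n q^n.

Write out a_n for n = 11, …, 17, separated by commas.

q^11  k|11↦f(k): 11:1 1:1  a_11=2
n=12: 12·1 6·2 4·3 3·4 2·6 1·12  f→[1+1+1+1+1+1]=6
d|13:{1,13}  Σf=1+1=2
d|14:{1,2,7,14}  Σf=1+1+1+1=4
n=15: 15·1 5·3 3·5 1·15  f→[1+1+1+1]=4
q^16  k|16↦f(k): 16:1 8:1 4:1 2:1 1:1  a_16=5
[q^17] f(17)=1,f(1)=1 ⇒ 2

2, 6, 2, 4, 4, 5, 2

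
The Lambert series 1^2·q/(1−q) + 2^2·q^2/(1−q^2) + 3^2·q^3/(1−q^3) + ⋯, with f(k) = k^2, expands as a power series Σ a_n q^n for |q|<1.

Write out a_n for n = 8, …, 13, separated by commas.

q^8  k|8↦f(k): 8:64 4:16 2:4 1:1  a_8=85
n=9: 9·1 3·3 1·9  f→[81+9+1]=91
[q^10] f(10)=100,f(5)=25,f(2)=4,f(1)=1 ⇒ 130
[q^11] f(1)=1,f(11)=121 ⇒ 122
n=12: 12·1 6·2 4·3 3·4 2·6 1·12  f→[144+36+16+9+4+1]=210
q^13  k|13↦f(k): 1:1 13:169  a_13=170

85, 91, 130, 122, 210, 170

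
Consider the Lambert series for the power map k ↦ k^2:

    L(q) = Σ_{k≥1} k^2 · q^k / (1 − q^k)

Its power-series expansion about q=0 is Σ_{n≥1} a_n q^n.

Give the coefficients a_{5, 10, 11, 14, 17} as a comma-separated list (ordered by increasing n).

26, 130, 122, 250, 290

n=5: 1·5 5·1  f→[1+25]=26
n=10: 10·1 5·2 2·5 1·10  f→[100+25+4+1]=130
n=11: 11·1 1·11  f→[121+1]=122
q^14  k|14↦f(k): 1:1 2:4 7:49 14:196  a_14=250
q^17  k|17↦f(k): 17:289 1:1  a_17=290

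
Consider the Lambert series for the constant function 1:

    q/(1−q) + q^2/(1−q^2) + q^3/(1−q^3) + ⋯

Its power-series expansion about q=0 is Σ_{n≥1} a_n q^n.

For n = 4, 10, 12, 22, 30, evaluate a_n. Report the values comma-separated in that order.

3, 4, 6, 4, 8

[q^4] f(4)=1,f(2)=1,f(1)=1 ⇒ 3
[q^10] f(10)=1,f(5)=1,f(2)=1,f(1)=1 ⇒ 4
q^12  k|12↦f(k): 1:1 2:1 3:1 4:1 6:1 12:1  a_12=6
q^22  k|22↦f(k): 22:1 11:1 2:1 1:1  a_22=4
n=30: 1·30 2·15 3·10 5·6 6·5 10·3 15·2 30·1  f→[1+1+1+1+1+1+1+1]=8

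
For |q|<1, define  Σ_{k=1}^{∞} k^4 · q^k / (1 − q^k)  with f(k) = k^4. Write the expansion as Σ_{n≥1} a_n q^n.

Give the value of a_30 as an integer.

n=30: 1·30 2·15 3·10 5·6 6·5 10·3 15·2 30·1  f→[1+16+81+625+1296+10000+50625+810000]=872644

a_30 = 872644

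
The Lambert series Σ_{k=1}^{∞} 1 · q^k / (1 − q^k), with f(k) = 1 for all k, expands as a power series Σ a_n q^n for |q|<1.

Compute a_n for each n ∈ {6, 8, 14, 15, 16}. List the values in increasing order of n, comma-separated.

4, 4, 4, 4, 5

[q^6] f(6)=1,f(3)=1,f(2)=1,f(1)=1 ⇒ 4
[q^8] f(1)=1,f(2)=1,f(4)=1,f(8)=1 ⇒ 4
d|14:{1,2,7,14}  Σf=1+1+1+1=4
[q^15] f(1)=1,f(3)=1,f(5)=1,f(15)=1 ⇒ 4
d|16:{16,8,4,2,1}  Σf=1+1+1+1+1=5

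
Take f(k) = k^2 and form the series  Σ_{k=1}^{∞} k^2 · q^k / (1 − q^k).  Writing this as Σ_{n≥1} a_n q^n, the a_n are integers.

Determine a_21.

q^21  k|21↦f(k): 21:441 7:49 3:9 1:1  a_21=500

a_21 = 500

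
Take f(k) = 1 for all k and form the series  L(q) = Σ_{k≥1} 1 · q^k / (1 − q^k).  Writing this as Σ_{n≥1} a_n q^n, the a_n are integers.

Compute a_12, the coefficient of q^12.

n=12: 1·12 2·6 3·4 4·3 6·2 12·1  f→[1+1+1+1+1+1]=6

a_12 = 6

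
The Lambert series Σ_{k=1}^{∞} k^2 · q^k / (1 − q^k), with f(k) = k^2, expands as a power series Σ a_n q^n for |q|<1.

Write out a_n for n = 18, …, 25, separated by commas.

[q^18] f(1)=1,f(2)=4,f(3)=9,f(6)=36,f(9)=81,f(18)=324 ⇒ 455
d|19:{19,1}  Σf=361+1=362
d|20:{20,10,5,4,2,1}  Σf=400+100+25+16+4+1=546
n=21: 1·21 3·7 7·3 21·1  f→[1+9+49+441]=500
q^22  k|22↦f(k): 1:1 2:4 11:121 22:484  a_22=610
n=23: 23·1 1·23  f→[529+1]=530
q^24  k|24↦f(k): 24:576 12:144 8:64 6:36 4:16 3:9 2:4 1:1  a_24=850
d|25:{25,5,1}  Σf=625+25+1=651

455, 362, 546, 500, 610, 530, 850, 651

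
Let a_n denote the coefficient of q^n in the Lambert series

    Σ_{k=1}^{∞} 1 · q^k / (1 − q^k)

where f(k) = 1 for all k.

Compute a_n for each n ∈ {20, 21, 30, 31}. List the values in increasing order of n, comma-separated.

6, 4, 8, 2

d|20:{20,10,5,4,2,1}  Σf=1+1+1+1+1+1=6
q^21  k|21↦f(k): 1:1 3:1 7:1 21:1  a_21=4
d|30:{30,15,10,6,5,3,2,1}  Σf=1+1+1+1+1+1+1+1=8
q^31  k|31↦f(k): 1:1 31:1  a_31=2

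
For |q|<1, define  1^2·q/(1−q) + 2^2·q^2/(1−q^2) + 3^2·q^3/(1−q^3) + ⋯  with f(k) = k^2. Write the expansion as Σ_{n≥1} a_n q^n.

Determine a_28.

q^28  k|28↦f(k): 1:1 2:4 4:16 7:49 14:196 28:784  a_28=1050

a_28 = 1050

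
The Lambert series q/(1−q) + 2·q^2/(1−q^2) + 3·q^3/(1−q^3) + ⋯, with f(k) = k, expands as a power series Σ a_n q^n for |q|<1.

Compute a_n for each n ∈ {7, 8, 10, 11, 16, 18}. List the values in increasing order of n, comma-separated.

8, 15, 18, 12, 31, 39

q^7  k|7↦f(k): 1:1 7:7  a_7=8
[q^8] f(1)=1,f(2)=2,f(4)=4,f(8)=8 ⇒ 15
d|10:{10,5,2,1}  Σf=10+5+2+1=18
q^11  k|11↦f(k): 11:11 1:1  a_11=12
q^16  k|16↦f(k): 1:1 2:2 4:4 8:8 16:16  a_16=31
n=18: 18·1 9·2 6·3 3·6 2·9 1·18  f→[18+9+6+3+2+1]=39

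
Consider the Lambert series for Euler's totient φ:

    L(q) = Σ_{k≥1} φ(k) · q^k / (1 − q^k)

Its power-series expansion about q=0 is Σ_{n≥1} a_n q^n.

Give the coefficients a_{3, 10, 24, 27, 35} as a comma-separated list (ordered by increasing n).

n=3: 1·3 3·1  φ→[1+2]=3
q^10  k|10↦φ(k): 10:4 5:4 2:1 1:1  a_10=10
n=24: 24·1 12·2 8·3 6·4 4·6 3·8 2·12 1·24  φ→[8+4+4+2+2+2+1+1]=24
n=27: 1·27 3·9 9·3 27·1  φ→[1+2+6+18]=27
q^35  k|35↦φ(k): 35:24 7:6 5:4 1:1  a_35=35

3, 10, 24, 27, 35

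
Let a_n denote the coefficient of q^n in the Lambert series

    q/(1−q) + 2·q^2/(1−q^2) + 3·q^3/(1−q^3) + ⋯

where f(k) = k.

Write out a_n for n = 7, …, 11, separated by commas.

[q^7] f(7)=7,f(1)=1 ⇒ 8
[q^8] f(8)=8,f(4)=4,f(2)=2,f(1)=1 ⇒ 15
n=9: 9·1 3·3 1·9  f→[9+3+1]=13
n=10: 1·10 2·5 5·2 10·1  f→[1+2+5+10]=18
q^11  k|11↦f(k): 11:11 1:1  a_11=12

8, 15, 13, 18, 12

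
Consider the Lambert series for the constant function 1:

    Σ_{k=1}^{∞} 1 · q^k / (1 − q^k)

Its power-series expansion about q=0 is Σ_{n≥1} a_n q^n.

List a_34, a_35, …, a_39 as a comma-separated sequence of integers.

d|34:{34,17,2,1}  Σf=1+1+1+1=4
q^35  k|35↦f(k): 35:1 7:1 5:1 1:1  a_35=4
n=36: 1·36 2·18 3·12 4·9 6·6 9·4 12·3 18·2 36·1  f→[1+1+1+1+1+1+1+1+1]=9
[q^37] f(1)=1,f(37)=1 ⇒ 2
n=38: 38·1 19·2 2·19 1·38  f→[1+1+1+1]=4
q^39  k|39↦f(k): 1:1 3:1 13:1 39:1  a_39=4

4, 4, 9, 2, 4, 4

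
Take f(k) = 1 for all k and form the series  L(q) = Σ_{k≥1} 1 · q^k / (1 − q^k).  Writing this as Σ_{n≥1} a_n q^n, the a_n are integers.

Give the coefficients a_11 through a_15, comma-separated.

2, 6, 2, 4, 4

q^11  k|11↦f(k): 1:1 11:1  a_11=2
q^12  k|12↦f(k): 1:1 2:1 3:1 4:1 6:1 12:1  a_12=6
n=13: 13·1 1·13  f→[1+1]=2
[q^14] f(14)=1,f(7)=1,f(2)=1,f(1)=1 ⇒ 4
[q^15] f(1)=1,f(3)=1,f(5)=1,f(15)=1 ⇒ 4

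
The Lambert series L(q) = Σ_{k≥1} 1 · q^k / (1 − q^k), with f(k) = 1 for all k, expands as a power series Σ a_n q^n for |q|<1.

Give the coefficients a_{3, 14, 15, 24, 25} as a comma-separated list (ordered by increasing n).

[q^3] f(3)=1,f(1)=1 ⇒ 2
n=14: 14·1 7·2 2·7 1·14  f→[1+1+1+1]=4
q^15  k|15↦f(k): 1:1 3:1 5:1 15:1  a_15=4
d|24:{1,2,3,4,6,8,12,24}  Σf=1+1+1+1+1+1+1+1=8
[q^25] f(25)=1,f(5)=1,f(1)=1 ⇒ 3

2, 4, 4, 8, 3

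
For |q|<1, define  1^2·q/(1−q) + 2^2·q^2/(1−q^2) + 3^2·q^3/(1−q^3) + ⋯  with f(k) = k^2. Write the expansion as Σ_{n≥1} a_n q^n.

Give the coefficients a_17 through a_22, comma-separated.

n=17: 17·1 1·17  f→[289+1]=290
d|18:{1,2,3,6,9,18}  Σf=1+4+9+36+81+324=455
d|19:{1,19}  Σf=1+361=362
d|20:{20,10,5,4,2,1}  Σf=400+100+25+16+4+1=546
d|21:{21,7,3,1}  Σf=441+49+9+1=500
d|22:{1,2,11,22}  Σf=1+4+121+484=610

290, 455, 362, 546, 500, 610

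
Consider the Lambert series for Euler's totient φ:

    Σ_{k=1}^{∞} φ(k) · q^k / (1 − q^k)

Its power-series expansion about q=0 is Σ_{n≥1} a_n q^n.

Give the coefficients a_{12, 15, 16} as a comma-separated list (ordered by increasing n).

q^12  k|12↦φ(k): 12:4 6:2 4:2 3:2 2:1 1:1  a_12=12
n=15: 1·15 3·5 5·3 15·1  φ→[1+2+4+8]=15
q^16  k|16↦φ(k): 16:8 8:4 4:2 2:1 1:1  a_16=16

12, 15, 16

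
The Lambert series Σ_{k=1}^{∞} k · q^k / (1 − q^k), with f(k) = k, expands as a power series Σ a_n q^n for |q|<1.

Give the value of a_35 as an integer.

a_35 = 48

d|35:{1,5,7,35}  Σf=1+5+7+35=48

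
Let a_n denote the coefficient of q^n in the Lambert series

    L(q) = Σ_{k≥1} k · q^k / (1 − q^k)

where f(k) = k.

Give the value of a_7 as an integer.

a_7 = 8

[q^7] f(7)=7,f(1)=1 ⇒ 8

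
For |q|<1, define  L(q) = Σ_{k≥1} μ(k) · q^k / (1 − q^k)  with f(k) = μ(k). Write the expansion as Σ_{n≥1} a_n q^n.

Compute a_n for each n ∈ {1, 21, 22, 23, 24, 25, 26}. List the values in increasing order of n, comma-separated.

1, 0, 0, 0, 0, 0, 0

n=1: 1·1  μ→[1]=1
[q^21] μ(21)=1,μ(7)=-1,μ(3)=-1,μ(1)=1 ⇒ 0
[q^22] μ(1)=1,μ(2)=-1,μ(11)=-1,μ(22)=1 ⇒ 0
n=23: 23·1 1·23  μ→[(-1)+1]=0
d|24:{1,2,3,4,6,8,12,24}  Σμ=1+(-1)+(-1)+0+1+0+0+0=0
d|25:{25,5,1}  Σμ=0+(-1)+1=0
d|26:{26,13,2,1}  Σμ=1+(-1)+(-1)+1=0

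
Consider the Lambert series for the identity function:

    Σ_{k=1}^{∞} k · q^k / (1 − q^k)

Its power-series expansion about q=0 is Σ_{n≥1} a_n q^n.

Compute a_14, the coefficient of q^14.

a_14 = 24

n=14: 14·1 7·2 2·7 1·14  f→[14+7+2+1]=24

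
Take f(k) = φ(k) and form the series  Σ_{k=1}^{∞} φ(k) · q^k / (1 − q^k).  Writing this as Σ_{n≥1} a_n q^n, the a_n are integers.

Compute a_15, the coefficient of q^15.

d|15:{1,3,5,15}  Σφ=1+2+4+8=15

a_15 = 15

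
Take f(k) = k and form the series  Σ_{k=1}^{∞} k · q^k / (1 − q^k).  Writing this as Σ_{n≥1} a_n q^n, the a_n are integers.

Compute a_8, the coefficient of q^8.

d|8:{1,2,4,8}  Σf=1+2+4+8=15

a_8 = 15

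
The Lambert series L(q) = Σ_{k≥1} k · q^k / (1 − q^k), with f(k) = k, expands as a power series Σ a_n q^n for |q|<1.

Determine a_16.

a_16 = 31

d|16:{16,8,4,2,1}  Σf=16+8+4+2+1=31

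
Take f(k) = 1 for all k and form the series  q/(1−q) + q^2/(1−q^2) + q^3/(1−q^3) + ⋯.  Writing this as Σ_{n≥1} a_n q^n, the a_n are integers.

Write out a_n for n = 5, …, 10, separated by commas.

n=5: 5·1 1·5  f→[1+1]=2
d|6:{6,3,2,1}  Σf=1+1+1+1=4
q^7  k|7↦f(k): 7:1 1:1  a_7=2
d|8:{1,2,4,8}  Σf=1+1+1+1=4
q^9  k|9↦f(k): 9:1 3:1 1:1  a_9=3
n=10: 10·1 5·2 2·5 1·10  f→[1+1+1+1]=4

2, 4, 2, 4, 3, 4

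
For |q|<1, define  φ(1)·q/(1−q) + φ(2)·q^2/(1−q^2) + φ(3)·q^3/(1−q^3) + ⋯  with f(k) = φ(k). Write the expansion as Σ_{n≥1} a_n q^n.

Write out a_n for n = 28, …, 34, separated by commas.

q^28  k|28↦φ(k): 28:12 14:6 7:6 4:2 2:1 1:1  a_28=28
[q^29] φ(1)=1,φ(29)=28 ⇒ 29
q^30  k|30↦φ(k): 1:1 2:1 3:2 5:4 6:2 10:4 15:8 30:8  a_30=30
[q^31] φ(1)=1,φ(31)=30 ⇒ 31
q^32  k|32↦φ(k): 32:16 16:8 8:4 4:2 2:1 1:1  a_32=32
q^33  k|33↦φ(k): 1:1 3:2 11:10 33:20  a_33=33
n=34: 1·34 2·17 17·2 34·1  φ→[1+1+16+16]=34

28, 29, 30, 31, 32, 33, 34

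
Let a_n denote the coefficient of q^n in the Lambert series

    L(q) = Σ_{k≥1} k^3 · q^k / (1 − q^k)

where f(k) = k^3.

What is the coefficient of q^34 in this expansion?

d|34:{34,17,2,1}  Σf=39304+4913+8+1=44226

a_34 = 44226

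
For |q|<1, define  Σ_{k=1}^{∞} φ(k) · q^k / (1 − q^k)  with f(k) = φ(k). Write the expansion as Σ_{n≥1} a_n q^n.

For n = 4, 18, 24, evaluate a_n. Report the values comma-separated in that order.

n=4: 1·4 2·2 4·1  φ→[1+1+2]=4
d|18:{1,2,3,6,9,18}  Σφ=1+1+2+2+6+6=18
d|24:{1,2,3,4,6,8,12,24}  Σφ=1+1+2+2+2+4+4+8=24

4, 18, 24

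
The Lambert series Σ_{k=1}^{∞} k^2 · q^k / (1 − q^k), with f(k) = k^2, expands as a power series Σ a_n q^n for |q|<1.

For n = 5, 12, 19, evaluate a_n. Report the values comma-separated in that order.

26, 210, 362

d|5:{1,5}  Σf=1+25=26
q^12  k|12↦f(k): 12:144 6:36 4:16 3:9 2:4 1:1  a_12=210
q^19  k|19↦f(k): 1:1 19:361  a_19=362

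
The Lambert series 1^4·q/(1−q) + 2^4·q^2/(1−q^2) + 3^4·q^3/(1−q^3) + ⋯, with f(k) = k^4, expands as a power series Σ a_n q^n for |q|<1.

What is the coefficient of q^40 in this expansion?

q^40  k|40↦f(k): 40:2560000 20:160000 10:10000 8:4096 5:625 4:256 2:16 1:1  a_40=2734994

a_40 = 2734994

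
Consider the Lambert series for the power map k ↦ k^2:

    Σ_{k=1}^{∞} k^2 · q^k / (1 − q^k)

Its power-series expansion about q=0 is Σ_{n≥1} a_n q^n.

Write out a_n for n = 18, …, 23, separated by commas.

q^18  k|18↦f(k): 1:1 2:4 3:9 6:36 9:81 18:324  a_18=455
q^19  k|19↦f(k): 19:361 1:1  a_19=362
q^20  k|20↦f(k): 1:1 2:4 4:16 5:25 10:100 20:400  a_20=546
n=21: 21·1 7·3 3·7 1·21  f→[441+49+9+1]=500
d|22:{1,2,11,22}  Σf=1+4+121+484=610
n=23: 1·23 23·1  f→[1+529]=530

455, 362, 546, 500, 610, 530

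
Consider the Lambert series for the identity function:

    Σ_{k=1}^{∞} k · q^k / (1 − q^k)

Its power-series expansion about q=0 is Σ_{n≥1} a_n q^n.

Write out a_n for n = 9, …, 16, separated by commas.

13, 18, 12, 28, 14, 24, 24, 31

[q^9] f(9)=9,f(3)=3,f(1)=1 ⇒ 13
d|10:{1,2,5,10}  Σf=1+2+5+10=18
q^11  k|11↦f(k): 1:1 11:11  a_11=12
n=12: 1·12 2·6 3·4 4·3 6·2 12·1  f→[1+2+3+4+6+12]=28
d|13:{1,13}  Σf=1+13=14
q^14  k|14↦f(k): 1:1 2:2 7:7 14:14  a_14=24
d|15:{1,3,5,15}  Σf=1+3+5+15=24
q^16  k|16↦f(k): 16:16 8:8 4:4 2:2 1:1  a_16=31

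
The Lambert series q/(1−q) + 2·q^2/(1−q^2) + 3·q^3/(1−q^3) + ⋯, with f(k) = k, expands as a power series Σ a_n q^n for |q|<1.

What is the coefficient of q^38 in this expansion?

n=38: 38·1 19·2 2·19 1·38  f→[38+19+2+1]=60

a_38 = 60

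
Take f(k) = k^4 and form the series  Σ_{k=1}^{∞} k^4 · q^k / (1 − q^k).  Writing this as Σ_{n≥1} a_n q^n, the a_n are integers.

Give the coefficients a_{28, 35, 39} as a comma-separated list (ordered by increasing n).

655746, 1503652, 2342084

n=28: 28·1 14·2 7·4 4·7 2·14 1·28  f→[614656+38416+2401+256+16+1]=655746
q^35  k|35↦f(k): 1:1 5:625 7:2401 35:1500625  a_35=1503652
n=39: 1·39 3·13 13·3 39·1  f→[1+81+28561+2313441]=2342084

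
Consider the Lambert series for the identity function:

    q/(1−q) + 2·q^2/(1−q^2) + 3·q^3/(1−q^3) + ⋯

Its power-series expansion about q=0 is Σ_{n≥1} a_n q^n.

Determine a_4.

n=4: 1·4 2·2 4·1  f→[1+2+4]=7

a_4 = 7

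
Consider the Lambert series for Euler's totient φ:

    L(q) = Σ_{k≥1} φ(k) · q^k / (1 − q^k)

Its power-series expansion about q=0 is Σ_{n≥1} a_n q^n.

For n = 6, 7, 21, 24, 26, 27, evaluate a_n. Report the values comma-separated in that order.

d|6:{1,2,3,6}  Σφ=1+1+2+2=6
n=7: 7·1 1·7  φ→[6+1]=7
[q^21] φ(21)=12,φ(7)=6,φ(3)=2,φ(1)=1 ⇒ 21
n=24: 1·24 2·12 3·8 4·6 6·4 8·3 12·2 24·1  φ→[1+1+2+2+2+4+4+8]=24
n=26: 1·26 2·13 13·2 26·1  φ→[1+1+12+12]=26
q^27  k|27↦φ(k): 1:1 3:2 9:6 27:18  a_27=27

6, 7, 21, 24, 26, 27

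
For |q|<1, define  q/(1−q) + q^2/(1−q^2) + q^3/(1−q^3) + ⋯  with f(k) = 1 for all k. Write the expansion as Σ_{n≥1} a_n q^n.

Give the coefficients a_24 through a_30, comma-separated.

q^24  k|24↦f(k): 1:1 2:1 3:1 4:1 6:1 8:1 12:1 24:1  a_24=8
[q^25] f(25)=1,f(5)=1,f(1)=1 ⇒ 3
d|26:{1,2,13,26}  Σf=1+1+1+1=4
d|27:{27,9,3,1}  Σf=1+1+1+1=4
d|28:{1,2,4,7,14,28}  Σf=1+1+1+1+1+1=6
q^29  k|29↦f(k): 1:1 29:1  a_29=2
n=30: 30·1 15·2 10·3 6·5 5·6 3·10 2·15 1·30  f→[1+1+1+1+1+1+1+1]=8

8, 3, 4, 4, 6, 2, 8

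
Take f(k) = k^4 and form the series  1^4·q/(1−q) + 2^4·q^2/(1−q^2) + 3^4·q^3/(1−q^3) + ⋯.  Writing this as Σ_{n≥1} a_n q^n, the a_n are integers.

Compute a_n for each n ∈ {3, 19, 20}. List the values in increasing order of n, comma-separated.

d|3:{3,1}  Σf=81+1=82
d|19:{19,1}  Σf=130321+1=130322
q^20  k|20↦f(k): 1:1 2:16 4:256 5:625 10:10000 20:160000  a_20=170898

82, 130322, 170898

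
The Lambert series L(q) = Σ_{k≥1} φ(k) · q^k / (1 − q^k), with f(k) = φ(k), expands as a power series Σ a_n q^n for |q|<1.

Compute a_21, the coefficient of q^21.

d|21:{1,3,7,21}  Σφ=1+2+6+12=21

a_21 = 21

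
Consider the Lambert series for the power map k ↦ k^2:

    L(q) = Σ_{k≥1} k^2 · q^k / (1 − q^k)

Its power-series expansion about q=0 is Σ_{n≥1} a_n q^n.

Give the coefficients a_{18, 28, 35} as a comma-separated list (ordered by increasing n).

455, 1050, 1300

q^18  k|18↦f(k): 1:1 2:4 3:9 6:36 9:81 18:324  a_18=455
q^28  k|28↦f(k): 1:1 2:4 4:16 7:49 14:196 28:784  a_28=1050
q^35  k|35↦f(k): 35:1225 7:49 5:25 1:1  a_35=1300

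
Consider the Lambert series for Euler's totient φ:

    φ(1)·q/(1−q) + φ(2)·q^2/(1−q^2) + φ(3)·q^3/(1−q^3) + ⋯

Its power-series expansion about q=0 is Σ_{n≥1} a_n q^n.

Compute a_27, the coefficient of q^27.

d|27:{1,3,9,27}  Σφ=1+2+6+18=27

a_27 = 27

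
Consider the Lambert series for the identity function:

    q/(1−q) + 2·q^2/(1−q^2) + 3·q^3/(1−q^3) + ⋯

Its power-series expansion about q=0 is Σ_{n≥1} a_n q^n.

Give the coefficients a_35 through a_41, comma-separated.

48, 91, 38, 60, 56, 90, 42

[q^35] f(1)=1,f(5)=5,f(7)=7,f(35)=35 ⇒ 48
n=36: 1·36 2·18 3·12 4·9 6·6 9·4 12·3 18·2 36·1  f→[1+2+3+4+6+9+12+18+36]=91
n=37: 1·37 37·1  f→[1+37]=38
[q^38] f(1)=1,f(2)=2,f(19)=19,f(38)=38 ⇒ 60
d|39:{39,13,3,1}  Σf=39+13+3+1=56
d|40:{1,2,4,5,8,10,20,40}  Σf=1+2+4+5+8+10+20+40=90
d|41:{41,1}  Σf=41+1=42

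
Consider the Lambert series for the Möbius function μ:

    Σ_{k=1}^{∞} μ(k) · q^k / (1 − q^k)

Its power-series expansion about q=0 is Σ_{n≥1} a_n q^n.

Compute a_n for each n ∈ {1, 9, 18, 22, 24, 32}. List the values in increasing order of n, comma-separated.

1, 0, 0, 0, 0, 0

[q^1] μ(1)=1 ⇒ 1
q^9  k|9↦μ(k): 1:1 3:-1 9:0  a_9=0
n=18: 18·1 9·2 6·3 3·6 2·9 1·18  μ→[0+0+1+(-1)+(-1)+1]=0
n=22: 1·22 2·11 11·2 22·1  μ→[1+(-1)+(-1)+1]=0
n=24: 24·1 12·2 8·3 6·4 4·6 3·8 2·12 1·24  μ→[0+0+0+1+0+(-1)+(-1)+1]=0
[q^32] μ(1)=1,μ(2)=-1,μ(4)=0,μ(8)=0,μ(16)=0,μ(32)=0 ⇒ 0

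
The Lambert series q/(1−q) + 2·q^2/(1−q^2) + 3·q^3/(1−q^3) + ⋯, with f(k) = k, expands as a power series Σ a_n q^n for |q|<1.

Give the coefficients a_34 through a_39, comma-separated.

54, 48, 91, 38, 60, 56

q^34  k|34↦f(k): 34:34 17:17 2:2 1:1  a_34=54
d|35:{1,5,7,35}  Σf=1+5+7+35=48
q^36  k|36↦f(k): 1:1 2:2 3:3 4:4 6:6 9:9 12:12 18:18 36:36  a_36=91
n=37: 37·1 1·37  f→[37+1]=38
d|38:{1,2,19,38}  Σf=1+2+19+38=60
[q^39] f(39)=39,f(13)=13,f(3)=3,f(1)=1 ⇒ 56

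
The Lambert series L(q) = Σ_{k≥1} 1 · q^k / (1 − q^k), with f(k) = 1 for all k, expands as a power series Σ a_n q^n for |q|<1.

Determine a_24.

a_24 = 8

[q^24] f(1)=1,f(2)=1,f(3)=1,f(4)=1,f(6)=1,f(8)=1,f(12)=1,f(24)=1 ⇒ 8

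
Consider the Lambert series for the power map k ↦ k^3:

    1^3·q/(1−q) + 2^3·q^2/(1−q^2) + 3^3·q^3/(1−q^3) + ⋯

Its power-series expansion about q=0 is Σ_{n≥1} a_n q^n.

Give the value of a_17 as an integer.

a_17 = 4914

[q^17] f(17)=4913,f(1)=1 ⇒ 4914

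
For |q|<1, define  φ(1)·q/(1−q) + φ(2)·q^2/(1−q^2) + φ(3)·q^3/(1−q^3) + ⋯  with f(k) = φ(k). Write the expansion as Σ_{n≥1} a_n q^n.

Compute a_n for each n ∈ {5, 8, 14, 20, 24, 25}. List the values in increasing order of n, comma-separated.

[q^5] φ(1)=1,φ(5)=4 ⇒ 5
d|8:{1,2,4,8}  Σφ=1+1+2+4=8
q^14  k|14↦φ(k): 1:1 2:1 7:6 14:6  a_14=14
[q^20] φ(1)=1,φ(2)=1,φ(4)=2,φ(5)=4,φ(10)=4,φ(20)=8 ⇒ 20
d|24:{1,2,3,4,6,8,12,24}  Σφ=1+1+2+2+2+4+4+8=24
d|25:{1,5,25}  Σφ=1+4+20=25

5, 8, 14, 20, 24, 25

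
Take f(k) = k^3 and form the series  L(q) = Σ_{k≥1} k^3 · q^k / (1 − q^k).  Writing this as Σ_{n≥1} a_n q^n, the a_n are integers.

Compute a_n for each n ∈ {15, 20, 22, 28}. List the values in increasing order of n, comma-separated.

3528, 9198, 11988, 25112

d|15:{15,5,3,1}  Σf=3375+125+27+1=3528
n=20: 20·1 10·2 5·4 4·5 2·10 1·20  f→[8000+1000+125+64+8+1]=9198
q^22  k|22↦f(k): 1:1 2:8 11:1331 22:10648  a_22=11988
n=28: 28·1 14·2 7·4 4·7 2·14 1·28  f→[21952+2744+343+64+8+1]=25112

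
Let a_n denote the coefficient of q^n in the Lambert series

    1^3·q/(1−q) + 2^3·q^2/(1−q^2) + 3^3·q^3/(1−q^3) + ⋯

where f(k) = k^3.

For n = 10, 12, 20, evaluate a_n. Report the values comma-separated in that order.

1134, 2044, 9198

[q^10] f(1)=1,f(2)=8,f(5)=125,f(10)=1000 ⇒ 1134
n=12: 12·1 6·2 4·3 3·4 2·6 1·12  f→[1728+216+64+27+8+1]=2044
q^20  k|20↦f(k): 20:8000 10:1000 5:125 4:64 2:8 1:1  a_20=9198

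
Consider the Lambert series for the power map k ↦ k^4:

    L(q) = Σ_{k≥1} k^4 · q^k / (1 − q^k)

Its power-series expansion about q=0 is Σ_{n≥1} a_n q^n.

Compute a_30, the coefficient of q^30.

a_30 = 872644

d|30:{30,15,10,6,5,3,2,1}  Σf=810000+50625+10000+1296+625+81+16+1=872644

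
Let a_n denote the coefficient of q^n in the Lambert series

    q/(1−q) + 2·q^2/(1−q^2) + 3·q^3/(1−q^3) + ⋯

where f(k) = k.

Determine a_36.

[q^36] f(36)=36,f(18)=18,f(12)=12,f(9)=9,f(6)=6,f(4)=4,f(3)=3,f(2)=2,f(1)=1 ⇒ 91

a_36 = 91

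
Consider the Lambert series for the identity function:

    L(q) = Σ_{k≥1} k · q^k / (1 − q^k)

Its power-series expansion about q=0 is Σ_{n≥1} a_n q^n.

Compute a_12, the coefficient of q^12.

[q^12] f(1)=1,f(2)=2,f(3)=3,f(4)=4,f(6)=6,f(12)=12 ⇒ 28

a_12 = 28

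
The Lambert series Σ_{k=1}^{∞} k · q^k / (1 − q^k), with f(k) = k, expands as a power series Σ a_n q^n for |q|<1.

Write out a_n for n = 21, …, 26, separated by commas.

32, 36, 24, 60, 31, 42

[q^21] f(21)=21,f(7)=7,f(3)=3,f(1)=1 ⇒ 32
d|22:{1,2,11,22}  Σf=1+2+11+22=36
[q^23] f(1)=1,f(23)=23 ⇒ 24
[q^24] f(1)=1,f(2)=2,f(3)=3,f(4)=4,f(6)=6,f(8)=8,f(12)=12,f(24)=24 ⇒ 60
[q^25] f(1)=1,f(5)=5,f(25)=25 ⇒ 31
q^26  k|26↦f(k): 26:26 13:13 2:2 1:1  a_26=42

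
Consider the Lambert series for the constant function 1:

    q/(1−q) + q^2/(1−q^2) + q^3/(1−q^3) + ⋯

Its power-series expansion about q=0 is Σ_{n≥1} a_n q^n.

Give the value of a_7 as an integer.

n=7: 7·1 1·7  f→[1+1]=2

a_7 = 2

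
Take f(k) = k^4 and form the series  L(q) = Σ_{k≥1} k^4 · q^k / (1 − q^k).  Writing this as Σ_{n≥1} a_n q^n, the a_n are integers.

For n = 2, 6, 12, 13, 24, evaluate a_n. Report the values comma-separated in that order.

q^2  k|2↦f(k): 2:16 1:1  a_2=17
[q^6] f(6)=1296,f(3)=81,f(2)=16,f(1)=1 ⇒ 1394
d|12:{12,6,4,3,2,1}  Σf=20736+1296+256+81+16+1=22386
[q^13] f(13)=28561,f(1)=1 ⇒ 28562
d|24:{1,2,3,4,6,8,12,24}  Σf=1+16+81+256+1296+4096+20736+331776=358258

17, 1394, 22386, 28562, 358258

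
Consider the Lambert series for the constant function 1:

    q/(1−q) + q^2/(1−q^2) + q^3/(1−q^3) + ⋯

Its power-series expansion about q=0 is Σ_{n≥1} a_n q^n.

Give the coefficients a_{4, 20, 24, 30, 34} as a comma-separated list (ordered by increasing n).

3, 6, 8, 8, 4

q^4  k|4↦f(k): 1:1 2:1 4:1  a_4=3
q^20  k|20↦f(k): 20:1 10:1 5:1 4:1 2:1 1:1  a_20=6
d|24:{24,12,8,6,4,3,2,1}  Σf=1+1+1+1+1+1+1+1=8
d|30:{30,15,10,6,5,3,2,1}  Σf=1+1+1+1+1+1+1+1=8
n=34: 34·1 17·2 2·17 1·34  f→[1+1+1+1]=4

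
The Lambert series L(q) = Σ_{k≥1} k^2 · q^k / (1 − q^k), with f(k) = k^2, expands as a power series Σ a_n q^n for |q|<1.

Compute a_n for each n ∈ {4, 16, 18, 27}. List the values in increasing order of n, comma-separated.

21, 341, 455, 820

q^4  k|4↦f(k): 4:16 2:4 1:1  a_4=21
q^16  k|16↦f(k): 1:1 2:4 4:16 8:64 16:256  a_16=341
d|18:{18,9,6,3,2,1}  Σf=324+81+36+9+4+1=455
d|27:{1,3,9,27}  Σf=1+9+81+729=820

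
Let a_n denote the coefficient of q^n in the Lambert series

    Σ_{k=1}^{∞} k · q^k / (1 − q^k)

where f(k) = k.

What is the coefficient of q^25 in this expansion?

d|25:{1,5,25}  Σf=1+5+25=31

a_25 = 31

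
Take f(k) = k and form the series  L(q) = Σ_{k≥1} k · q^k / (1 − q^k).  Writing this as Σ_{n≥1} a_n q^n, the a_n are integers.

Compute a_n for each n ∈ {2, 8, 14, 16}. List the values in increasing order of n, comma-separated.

3, 15, 24, 31

[q^2] f(1)=1,f(2)=2 ⇒ 3
d|8:{8,4,2,1}  Σf=8+4+2+1=15
n=14: 1·14 2·7 7·2 14·1  f→[1+2+7+14]=24
q^16  k|16↦f(k): 16:16 8:8 4:4 2:2 1:1  a_16=31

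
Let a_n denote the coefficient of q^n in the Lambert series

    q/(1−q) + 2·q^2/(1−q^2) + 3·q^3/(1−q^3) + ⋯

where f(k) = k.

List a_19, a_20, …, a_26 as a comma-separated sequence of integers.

20, 42, 32, 36, 24, 60, 31, 42

d|19:{19,1}  Σf=19+1=20
n=20: 20·1 10·2 5·4 4·5 2·10 1·20  f→[20+10+5+4+2+1]=42
d|21:{21,7,3,1}  Σf=21+7+3+1=32
[q^22] f(22)=22,f(11)=11,f(2)=2,f(1)=1 ⇒ 36
n=23: 1·23 23·1  f→[1+23]=24
n=24: 24·1 12·2 8·3 6·4 4·6 3·8 2·12 1·24  f→[24+12+8+6+4+3+2+1]=60
n=25: 25·1 5·5 1·25  f→[25+5+1]=31
n=26: 26·1 13·2 2·13 1·26  f→[26+13+2+1]=42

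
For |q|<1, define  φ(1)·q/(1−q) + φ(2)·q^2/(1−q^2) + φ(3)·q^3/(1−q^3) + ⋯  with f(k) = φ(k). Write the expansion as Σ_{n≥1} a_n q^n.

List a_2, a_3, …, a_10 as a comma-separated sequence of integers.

d|2:{1,2}  Σφ=1+1=2
q^3  k|3↦φ(k): 1:1 3:2  a_3=3
n=4: 1·4 2·2 4·1  φ→[1+1+2]=4
d|5:{1,5}  Σφ=1+4=5
q^6  k|6↦φ(k): 1:1 2:1 3:2 6:2  a_6=6
q^7  k|7↦φ(k): 7:6 1:1  a_7=7
[q^8] φ(8)=4,φ(4)=2,φ(2)=1,φ(1)=1 ⇒ 8
[q^9] φ(1)=1,φ(3)=2,φ(9)=6 ⇒ 9
q^10  k|10↦φ(k): 10:4 5:4 2:1 1:1  a_10=10

2, 3, 4, 5, 6, 7, 8, 9, 10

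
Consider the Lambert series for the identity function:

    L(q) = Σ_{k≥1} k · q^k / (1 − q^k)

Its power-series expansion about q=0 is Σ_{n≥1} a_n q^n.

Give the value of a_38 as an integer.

n=38: 38·1 19·2 2·19 1·38  f→[38+19+2+1]=60

a_38 = 60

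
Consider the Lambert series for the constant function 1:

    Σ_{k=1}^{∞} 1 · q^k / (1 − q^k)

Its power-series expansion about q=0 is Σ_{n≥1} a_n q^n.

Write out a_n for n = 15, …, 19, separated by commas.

4, 5, 2, 6, 2

d|15:{1,3,5,15}  Σf=1+1+1+1=4
[q^16] f(16)=1,f(8)=1,f(4)=1,f(2)=1,f(1)=1 ⇒ 5
n=17: 17·1 1·17  f→[1+1]=2
[q^18] f(18)=1,f(9)=1,f(6)=1,f(3)=1,f(2)=1,f(1)=1 ⇒ 6
d|19:{1,19}  Σf=1+1=2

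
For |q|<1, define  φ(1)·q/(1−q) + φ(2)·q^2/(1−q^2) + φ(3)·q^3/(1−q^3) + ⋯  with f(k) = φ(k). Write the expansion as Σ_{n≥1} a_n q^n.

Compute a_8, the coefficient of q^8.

d|8:{1,2,4,8}  Σφ=1+1+2+4=8

a_8 = 8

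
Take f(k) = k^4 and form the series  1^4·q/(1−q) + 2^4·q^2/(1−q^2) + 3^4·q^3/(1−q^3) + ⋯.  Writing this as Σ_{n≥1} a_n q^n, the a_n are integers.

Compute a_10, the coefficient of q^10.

a_10 = 10642

[q^10] f(10)=10000,f(5)=625,f(2)=16,f(1)=1 ⇒ 10642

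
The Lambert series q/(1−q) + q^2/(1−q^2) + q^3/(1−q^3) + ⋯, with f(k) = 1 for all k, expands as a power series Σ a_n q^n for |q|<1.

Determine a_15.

q^15  k|15↦f(k): 1:1 3:1 5:1 15:1  a_15=4

a_15 = 4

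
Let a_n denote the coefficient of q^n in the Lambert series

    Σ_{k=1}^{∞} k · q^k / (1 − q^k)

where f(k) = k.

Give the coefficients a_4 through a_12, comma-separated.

q^4  k|4↦f(k): 4:4 2:2 1:1  a_4=7
n=5: 1·5 5·1  f→[1+5]=6
[q^6] f(1)=1,f(2)=2,f(3)=3,f(6)=6 ⇒ 12
n=7: 7·1 1·7  f→[7+1]=8
n=8: 8·1 4·2 2·4 1·8  f→[8+4+2+1]=15
d|9:{9,3,1}  Σf=9+3+1=13
n=10: 10·1 5·2 2·5 1·10  f→[10+5+2+1]=18
d|11:{1,11}  Σf=1+11=12
q^12  k|12↦f(k): 12:12 6:6 4:4 3:3 2:2 1:1  a_12=28

7, 6, 12, 8, 15, 13, 18, 12, 28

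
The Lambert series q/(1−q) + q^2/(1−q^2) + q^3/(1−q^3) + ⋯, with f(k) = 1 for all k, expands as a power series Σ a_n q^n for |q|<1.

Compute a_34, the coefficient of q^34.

a_34 = 4

q^34  k|34↦f(k): 1:1 2:1 17:1 34:1  a_34=4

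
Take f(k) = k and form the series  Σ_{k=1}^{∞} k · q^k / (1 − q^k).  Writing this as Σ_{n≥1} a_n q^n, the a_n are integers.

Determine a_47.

n=47: 47·1 1·47  f→[47+1]=48

a_47 = 48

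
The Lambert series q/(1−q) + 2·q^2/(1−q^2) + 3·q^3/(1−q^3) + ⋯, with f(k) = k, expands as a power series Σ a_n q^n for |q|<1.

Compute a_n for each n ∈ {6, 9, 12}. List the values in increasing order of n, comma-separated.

12, 13, 28

d|6:{1,2,3,6}  Σf=1+2+3+6=12
q^9  k|9↦f(k): 9:9 3:3 1:1  a_9=13
[q^12] f(12)=12,f(6)=6,f(4)=4,f(3)=3,f(2)=2,f(1)=1 ⇒ 28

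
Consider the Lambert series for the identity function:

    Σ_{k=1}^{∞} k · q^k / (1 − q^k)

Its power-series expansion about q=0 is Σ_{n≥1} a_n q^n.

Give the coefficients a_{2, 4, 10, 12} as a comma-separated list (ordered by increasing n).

[q^2] f(1)=1,f(2)=2 ⇒ 3
q^4  k|4↦f(k): 4:4 2:2 1:1  a_4=7
q^10  k|10↦f(k): 10:10 5:5 2:2 1:1  a_10=18
[q^12] f(1)=1,f(2)=2,f(3)=3,f(4)=4,f(6)=6,f(12)=12 ⇒ 28

3, 7, 18, 28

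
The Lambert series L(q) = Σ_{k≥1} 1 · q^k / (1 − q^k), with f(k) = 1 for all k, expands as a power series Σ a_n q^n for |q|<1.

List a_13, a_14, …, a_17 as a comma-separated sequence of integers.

d|13:{1,13}  Σf=1+1=2
d|14:{1,2,7,14}  Σf=1+1+1+1=4
n=15: 1·15 3·5 5·3 15·1  f→[1+1+1+1]=4
[q^16] f(16)=1,f(8)=1,f(4)=1,f(2)=1,f(1)=1 ⇒ 5
n=17: 1·17 17·1  f→[1+1]=2

2, 4, 4, 5, 2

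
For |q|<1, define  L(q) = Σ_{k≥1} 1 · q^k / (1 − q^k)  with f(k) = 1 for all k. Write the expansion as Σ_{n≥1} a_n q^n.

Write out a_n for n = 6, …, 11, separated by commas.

[q^6] f(1)=1,f(2)=1,f(3)=1,f(6)=1 ⇒ 4
n=7: 7·1 1·7  f→[1+1]=2
[q^8] f(8)=1,f(4)=1,f(2)=1,f(1)=1 ⇒ 4
q^9  k|9↦f(k): 1:1 3:1 9:1  a_9=3
n=10: 1·10 2·5 5·2 10·1  f→[1+1+1+1]=4
n=11: 11·1 1·11  f→[1+1]=2

4, 2, 4, 3, 4, 2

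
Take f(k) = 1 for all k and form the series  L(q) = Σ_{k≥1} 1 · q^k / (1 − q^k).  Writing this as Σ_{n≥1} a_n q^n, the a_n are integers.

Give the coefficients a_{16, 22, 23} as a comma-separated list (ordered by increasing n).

5, 4, 2

[q^16] f(16)=1,f(8)=1,f(4)=1,f(2)=1,f(1)=1 ⇒ 5
q^22  k|22↦f(k): 22:1 11:1 2:1 1:1  a_22=4
q^23  k|23↦f(k): 23:1 1:1  a_23=2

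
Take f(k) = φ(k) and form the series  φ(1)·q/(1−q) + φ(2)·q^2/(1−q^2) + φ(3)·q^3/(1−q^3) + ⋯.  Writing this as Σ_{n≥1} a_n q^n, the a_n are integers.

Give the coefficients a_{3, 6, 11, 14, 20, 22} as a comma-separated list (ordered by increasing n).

q^3  k|3↦φ(k): 3:2 1:1  a_3=3
n=6: 1·6 2·3 3·2 6·1  φ→[1+1+2+2]=6
d|11:{11,1}  Σφ=10+1=11
[q^14] φ(14)=6,φ(7)=6,φ(2)=1,φ(1)=1 ⇒ 14
[q^20] φ(20)=8,φ(10)=4,φ(5)=4,φ(4)=2,φ(2)=1,φ(1)=1 ⇒ 20
q^22  k|22↦φ(k): 22:10 11:10 2:1 1:1  a_22=22

3, 6, 11, 14, 20, 22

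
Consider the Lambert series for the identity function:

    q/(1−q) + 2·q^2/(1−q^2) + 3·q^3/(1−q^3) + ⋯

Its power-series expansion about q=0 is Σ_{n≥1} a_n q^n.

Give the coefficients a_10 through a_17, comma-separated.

d|10:{10,5,2,1}  Σf=10+5+2+1=18
d|11:{11,1}  Σf=11+1=12
n=12: 1·12 2·6 3·4 4·3 6·2 12·1  f→[1+2+3+4+6+12]=28
[q^13] f(13)=13,f(1)=1 ⇒ 14
n=14: 14·1 7·2 2·7 1·14  f→[14+7+2+1]=24
[q^15] f(1)=1,f(3)=3,f(5)=5,f(15)=15 ⇒ 24
[q^16] f(1)=1,f(2)=2,f(4)=4,f(8)=8,f(16)=16 ⇒ 31
d|17:{17,1}  Σf=17+1=18

18, 12, 28, 14, 24, 24, 31, 18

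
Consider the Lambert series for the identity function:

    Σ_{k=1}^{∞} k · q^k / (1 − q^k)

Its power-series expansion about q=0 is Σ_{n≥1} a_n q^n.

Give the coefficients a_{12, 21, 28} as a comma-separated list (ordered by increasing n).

[q^12] f(12)=12,f(6)=6,f(4)=4,f(3)=3,f(2)=2,f(1)=1 ⇒ 28
n=21: 21·1 7·3 3·7 1·21  f→[21+7+3+1]=32
[q^28] f(28)=28,f(14)=14,f(7)=7,f(4)=4,f(2)=2,f(1)=1 ⇒ 56

28, 32, 56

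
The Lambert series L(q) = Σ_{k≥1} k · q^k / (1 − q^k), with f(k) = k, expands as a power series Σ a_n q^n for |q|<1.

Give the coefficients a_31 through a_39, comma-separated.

d|31:{31,1}  Σf=31+1=32
q^32  k|32↦f(k): 1:1 2:2 4:4 8:8 16:16 32:32  a_32=63
n=33: 1·33 3·11 11·3 33·1  f→[1+3+11+33]=48
d|34:{34,17,2,1}  Σf=34+17+2+1=54
n=35: 1·35 5·7 7·5 35·1  f→[1+5+7+35]=48
q^36  k|36↦f(k): 1:1 2:2 3:3 4:4 6:6 9:9 12:12 18:18 36:36  a_36=91
n=37: 1·37 37·1  f→[1+37]=38
d|38:{1,2,19,38}  Σf=1+2+19+38=60
[q^39] f(1)=1,f(3)=3,f(13)=13,f(39)=39 ⇒ 56

32, 63, 48, 54, 48, 91, 38, 60, 56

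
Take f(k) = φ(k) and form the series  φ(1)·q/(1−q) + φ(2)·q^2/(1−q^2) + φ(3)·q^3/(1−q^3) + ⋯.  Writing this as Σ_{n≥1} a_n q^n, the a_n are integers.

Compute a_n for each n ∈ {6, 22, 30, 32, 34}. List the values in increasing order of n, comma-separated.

[q^6] φ(6)=2,φ(3)=2,φ(2)=1,φ(1)=1 ⇒ 6
[q^22] φ(1)=1,φ(2)=1,φ(11)=10,φ(22)=10 ⇒ 22
[q^30] φ(30)=8,φ(15)=8,φ(10)=4,φ(6)=2,φ(5)=4,φ(3)=2,φ(2)=1,φ(1)=1 ⇒ 30
n=32: 1·32 2·16 4·8 8·4 16·2 32·1  φ→[1+1+2+4+8+16]=32
q^34  k|34↦φ(k): 34:16 17:16 2:1 1:1  a_34=34

6, 22, 30, 32, 34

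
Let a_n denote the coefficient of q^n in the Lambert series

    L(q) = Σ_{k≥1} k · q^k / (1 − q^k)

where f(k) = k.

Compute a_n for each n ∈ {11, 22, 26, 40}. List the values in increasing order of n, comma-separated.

12, 36, 42, 90

q^11  k|11↦f(k): 11:11 1:1  a_11=12
q^22  k|22↦f(k): 1:1 2:2 11:11 22:22  a_22=36
n=26: 26·1 13·2 2·13 1·26  f→[26+13+2+1]=42
[q^40] f(1)=1,f(2)=2,f(4)=4,f(5)=5,f(8)=8,f(10)=10,f(20)=20,f(40)=40 ⇒ 90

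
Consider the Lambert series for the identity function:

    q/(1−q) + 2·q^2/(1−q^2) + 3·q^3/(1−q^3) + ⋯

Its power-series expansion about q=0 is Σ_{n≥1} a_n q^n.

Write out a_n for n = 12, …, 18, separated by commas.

q^12  k|12↦f(k): 1:1 2:2 3:3 4:4 6:6 12:12  a_12=28
n=13: 13·1 1·13  f→[13+1]=14
d|14:{1,2,7,14}  Σf=1+2+7+14=24
q^15  k|15↦f(k): 15:15 5:5 3:3 1:1  a_15=24
d|16:{16,8,4,2,1}  Σf=16+8+4+2+1=31
d|17:{17,1}  Σf=17+1=18
n=18: 18·1 9·2 6·3 3·6 2·9 1·18  f→[18+9+6+3+2+1]=39

28, 14, 24, 24, 31, 18, 39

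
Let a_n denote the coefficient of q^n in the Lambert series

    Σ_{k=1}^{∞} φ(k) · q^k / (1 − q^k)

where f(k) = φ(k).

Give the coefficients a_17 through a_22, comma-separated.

d|17:{17,1}  Σφ=16+1=17
n=18: 1·18 2·9 3·6 6·3 9·2 18·1  φ→[1+1+2+2+6+6]=18
n=19: 19·1 1·19  φ→[18+1]=19
d|20:{20,10,5,4,2,1}  Σφ=8+4+4+2+1+1=20
q^21  k|21↦φ(k): 21:12 7:6 3:2 1:1  a_21=21
[q^22] φ(22)=10,φ(11)=10,φ(2)=1,φ(1)=1 ⇒ 22

17, 18, 19, 20, 21, 22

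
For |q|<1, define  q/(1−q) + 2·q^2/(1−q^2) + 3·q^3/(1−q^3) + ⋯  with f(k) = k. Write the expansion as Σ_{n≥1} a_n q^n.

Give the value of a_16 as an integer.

q^16  k|16↦f(k): 16:16 8:8 4:4 2:2 1:1  a_16=31

a_16 = 31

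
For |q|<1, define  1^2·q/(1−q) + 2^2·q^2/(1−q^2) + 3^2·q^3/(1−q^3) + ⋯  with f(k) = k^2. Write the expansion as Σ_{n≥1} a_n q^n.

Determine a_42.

a_42 = 2500

[q^42] f(1)=1,f(2)=4,f(3)=9,f(6)=36,f(7)=49,f(14)=196,f(21)=441,f(42)=1764 ⇒ 2500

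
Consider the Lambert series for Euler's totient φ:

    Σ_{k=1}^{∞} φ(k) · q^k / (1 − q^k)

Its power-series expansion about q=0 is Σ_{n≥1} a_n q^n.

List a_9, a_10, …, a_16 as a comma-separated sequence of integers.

n=9: 1·9 3·3 9·1  φ→[1+2+6]=9
q^10  k|10↦φ(k): 10:4 5:4 2:1 1:1  a_10=10
q^11  k|11↦φ(k): 1:1 11:10  a_11=11
d|12:{1,2,3,4,6,12}  Σφ=1+1+2+2+2+4=12
d|13:{1,13}  Σφ=1+12=13
[q^14] φ(14)=6,φ(7)=6,φ(2)=1,φ(1)=1 ⇒ 14
d|15:{1,3,5,15}  Σφ=1+2+4+8=15
q^16  k|16↦φ(k): 16:8 8:4 4:2 2:1 1:1  a_16=16

9, 10, 11, 12, 13, 14, 15, 16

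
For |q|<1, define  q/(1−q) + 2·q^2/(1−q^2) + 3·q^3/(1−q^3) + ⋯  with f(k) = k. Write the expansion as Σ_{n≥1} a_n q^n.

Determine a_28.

[q^28] f(28)=28,f(14)=14,f(7)=7,f(4)=4,f(2)=2,f(1)=1 ⇒ 56

a_28 = 56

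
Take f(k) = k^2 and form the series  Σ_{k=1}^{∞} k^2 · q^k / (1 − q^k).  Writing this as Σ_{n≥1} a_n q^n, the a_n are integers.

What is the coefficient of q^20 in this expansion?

q^20  k|20↦f(k): 20:400 10:100 5:25 4:16 2:4 1:1  a_20=546

a_20 = 546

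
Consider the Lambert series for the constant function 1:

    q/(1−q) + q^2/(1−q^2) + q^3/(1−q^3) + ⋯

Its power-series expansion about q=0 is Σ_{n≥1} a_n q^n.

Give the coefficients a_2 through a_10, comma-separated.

n=2: 1·2 2·1  f→[1+1]=2
d|3:{1,3}  Σf=1+1=2
d|4:{4,2,1}  Σf=1+1+1=3
q^5  k|5↦f(k): 1:1 5:1  a_5=2
[q^6] f(6)=1,f(3)=1,f(2)=1,f(1)=1 ⇒ 4
[q^7] f(1)=1,f(7)=1 ⇒ 2
d|8:{8,4,2,1}  Σf=1+1+1+1=4
[q^9] f(1)=1,f(3)=1,f(9)=1 ⇒ 3
d|10:{1,2,5,10}  Σf=1+1+1+1=4

2, 2, 3, 2, 4, 2, 4, 3, 4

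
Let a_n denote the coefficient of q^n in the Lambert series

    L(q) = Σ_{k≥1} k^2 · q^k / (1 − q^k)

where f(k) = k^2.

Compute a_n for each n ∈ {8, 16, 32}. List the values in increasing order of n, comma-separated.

85, 341, 1365

n=8: 1·8 2·4 4·2 8·1  f→[1+4+16+64]=85
q^16  k|16↦f(k): 1:1 2:4 4:16 8:64 16:256  a_16=341
n=32: 1·32 2·16 4·8 8·4 16·2 32·1  f→[1+4+16+64+256+1024]=1365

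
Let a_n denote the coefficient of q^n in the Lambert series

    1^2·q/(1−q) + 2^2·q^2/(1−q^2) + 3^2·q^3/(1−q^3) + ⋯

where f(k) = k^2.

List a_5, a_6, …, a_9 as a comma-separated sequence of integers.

d|5:{5,1}  Σf=25+1=26
n=6: 1·6 2·3 3·2 6·1  f→[1+4+9+36]=50
[q^7] f(1)=1,f(7)=49 ⇒ 50
n=8: 1·8 2·4 4·2 8·1  f→[1+4+16+64]=85
[q^9] f(1)=1,f(3)=9,f(9)=81 ⇒ 91

26, 50, 50, 85, 91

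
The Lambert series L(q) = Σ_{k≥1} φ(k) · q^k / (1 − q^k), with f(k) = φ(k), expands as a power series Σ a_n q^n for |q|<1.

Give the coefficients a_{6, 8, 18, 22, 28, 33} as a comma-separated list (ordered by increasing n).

d|6:{6,3,2,1}  Σφ=2+2+1+1=6
q^8  k|8↦φ(k): 1:1 2:1 4:2 8:4  a_8=8
d|18:{1,2,3,6,9,18}  Σφ=1+1+2+2+6+6=18
[q^22] φ(1)=1,φ(2)=1,φ(11)=10,φ(22)=10 ⇒ 22
[q^28] φ(28)=12,φ(14)=6,φ(7)=6,φ(4)=2,φ(2)=1,φ(1)=1 ⇒ 28
n=33: 1·33 3·11 11·3 33·1  φ→[1+2+10+20]=33

6, 8, 18, 22, 28, 33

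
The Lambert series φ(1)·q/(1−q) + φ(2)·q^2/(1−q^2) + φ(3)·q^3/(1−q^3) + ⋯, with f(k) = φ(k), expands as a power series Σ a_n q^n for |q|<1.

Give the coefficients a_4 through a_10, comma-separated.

[q^4] φ(1)=1,φ(2)=1,φ(4)=2 ⇒ 4
[q^5] φ(1)=1,φ(5)=4 ⇒ 5
n=6: 6·1 3·2 2·3 1·6  φ→[2+2+1+1]=6
d|7:{7,1}  Σφ=6+1=7
[q^8] φ(1)=1,φ(2)=1,φ(4)=2,φ(8)=4 ⇒ 8
[q^9] φ(1)=1,φ(3)=2,φ(9)=6 ⇒ 9
n=10: 1·10 2·5 5·2 10·1  φ→[1+1+4+4]=10

4, 5, 6, 7, 8, 9, 10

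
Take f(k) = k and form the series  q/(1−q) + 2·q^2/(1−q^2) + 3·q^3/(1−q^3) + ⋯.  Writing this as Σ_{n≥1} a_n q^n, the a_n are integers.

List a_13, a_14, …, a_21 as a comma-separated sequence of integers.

n=13: 1·13 13·1  f→[1+13]=14
n=14: 1·14 2·7 7·2 14·1  f→[1+2+7+14]=24
q^15  k|15↦f(k): 15:15 5:5 3:3 1:1  a_15=24
[q^16] f(1)=1,f(2)=2,f(4)=4,f(8)=8,f(16)=16 ⇒ 31
[q^17] f(1)=1,f(17)=17 ⇒ 18
d|18:{18,9,6,3,2,1}  Σf=18+9+6+3+2+1=39
d|19:{1,19}  Σf=1+19=20
[q^20] f(1)=1,f(2)=2,f(4)=4,f(5)=5,f(10)=10,f(20)=20 ⇒ 42
n=21: 1·21 3·7 7·3 21·1  f→[1+3+7+21]=32

14, 24, 24, 31, 18, 39, 20, 42, 32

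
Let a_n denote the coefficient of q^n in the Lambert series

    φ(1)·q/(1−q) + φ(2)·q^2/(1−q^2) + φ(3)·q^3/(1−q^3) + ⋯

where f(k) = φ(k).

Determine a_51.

q^51  k|51↦φ(k): 1:1 3:2 17:16 51:32  a_51=51

a_51 = 51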